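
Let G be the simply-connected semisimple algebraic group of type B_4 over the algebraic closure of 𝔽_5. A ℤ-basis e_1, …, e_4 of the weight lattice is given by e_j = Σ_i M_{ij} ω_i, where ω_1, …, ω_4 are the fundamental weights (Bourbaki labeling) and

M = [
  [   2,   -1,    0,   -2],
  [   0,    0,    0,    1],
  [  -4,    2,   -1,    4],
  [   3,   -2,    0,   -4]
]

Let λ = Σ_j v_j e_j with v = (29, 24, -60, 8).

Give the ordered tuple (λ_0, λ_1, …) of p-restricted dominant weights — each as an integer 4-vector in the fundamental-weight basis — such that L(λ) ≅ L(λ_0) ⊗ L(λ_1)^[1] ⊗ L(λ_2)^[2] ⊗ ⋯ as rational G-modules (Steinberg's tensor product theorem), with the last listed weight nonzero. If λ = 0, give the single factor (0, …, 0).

((3, 3, 4, 2), (3, 1, 4, 1))

Compute c_i = Σ_j M_{ij} v_j with v = (29, 24, -60, 8):
  c_1 = 2*29 + -1*24 + 0*-60 + -2*8 = 18
  c_2 = 0*29 + 0*24 + 0*-60 + 1*8 = 8
  c_3 = -4*29 + 2*24 + -1*-60 + 4*8 = 24
  c_4 = 3*29 + -2*24 + 0*-60 + -4*8 = 7
Writing each c_i in base p = 5:
  c_1 = 18 = 3·5^0 + 3·5^1
  c_2 = 8 = 3·5^0 + 1·5^1
  c_3 = 24 = 4·5^0 + 4·5^1
  c_4 = 7 = 2·5^0 + 1·5^1
Factor λ_0 = (3, 3, 4, 2)
Factor λ_1 = (3, 1, 4, 1)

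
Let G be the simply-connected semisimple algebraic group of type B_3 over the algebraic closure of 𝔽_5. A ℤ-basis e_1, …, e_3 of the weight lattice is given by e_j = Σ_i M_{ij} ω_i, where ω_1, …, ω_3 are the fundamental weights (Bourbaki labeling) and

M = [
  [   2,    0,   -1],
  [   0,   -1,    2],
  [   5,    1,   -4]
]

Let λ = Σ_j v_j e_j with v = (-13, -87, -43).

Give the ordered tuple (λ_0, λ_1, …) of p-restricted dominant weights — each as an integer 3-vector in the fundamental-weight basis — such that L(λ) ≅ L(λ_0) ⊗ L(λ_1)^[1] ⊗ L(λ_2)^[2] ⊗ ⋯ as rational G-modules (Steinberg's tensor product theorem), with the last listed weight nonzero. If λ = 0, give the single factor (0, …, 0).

Change of basis e → ω: c = M·v where v = (-13, -87, -43):
  c_1 = 2*-13 + 0*-87 + -1*-43 = 17
  c_2 = 0*-13 + -1*-87 + 2*-43 = 1
  c_3 = 5*-13 + 1*-87 + -4*-43 = 20
Expand coordinatewise in base 5:
  c_1 = 17 = 2·5^0 + 3·5^1
  c_2 = 1 = 1·5^0
  c_3 = 20 = 0·5^0 + 4·5^1
λ_0 = (2, 1, 0)
λ_1 = (3, 0, 4)

((2, 1, 0), (3, 0, 4))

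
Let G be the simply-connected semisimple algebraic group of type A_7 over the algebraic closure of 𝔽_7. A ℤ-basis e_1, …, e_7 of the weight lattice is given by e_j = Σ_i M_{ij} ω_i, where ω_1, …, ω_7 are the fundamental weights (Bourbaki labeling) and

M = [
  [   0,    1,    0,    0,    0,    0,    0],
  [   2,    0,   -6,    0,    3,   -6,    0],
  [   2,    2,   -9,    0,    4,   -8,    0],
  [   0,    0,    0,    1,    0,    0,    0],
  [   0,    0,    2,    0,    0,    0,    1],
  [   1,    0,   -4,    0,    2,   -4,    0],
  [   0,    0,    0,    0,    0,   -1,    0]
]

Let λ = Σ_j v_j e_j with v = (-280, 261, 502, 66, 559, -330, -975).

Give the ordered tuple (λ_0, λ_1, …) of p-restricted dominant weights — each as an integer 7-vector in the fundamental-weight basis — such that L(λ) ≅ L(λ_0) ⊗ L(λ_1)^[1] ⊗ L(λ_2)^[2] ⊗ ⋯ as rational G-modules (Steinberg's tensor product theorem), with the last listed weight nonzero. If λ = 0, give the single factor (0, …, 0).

((2, 1, 5, 3, 1, 3, 1), (2, 5, 3, 2, 4, 0, 5), (5, 1, 6, 1, 0, 3, 6))

Change of basis e → ω: c = M·v where v = (-280, 261, 502, 66, 559, -330, -975):
  c_1 = (0)·(-280) + (1)·(261) + (0)·(502) + (0)·(66) + (0)·(559) + (0)·(-330) + (0)·(-975) = 261
  c_2 = (2)·(-280) + (0)·(261) + (-6)·(502) + (0)·(66) + (3)·(559) + (-6)·(-330) + (0)·(-975) = 85
  c_3 = (2)·(-280) + (2)·(261) + (-9)·(502) + (0)·(66) + (4)·(559) + (-8)·(-330) + (0)·(-975) = 320
  c_4 = (0)·(-280) + (0)·(261) + (0)·(502) + (1)·(66) + (0)·(559) + (0)·(-330) + (0)·(-975) = 66
  c_5 = (0)·(-280) + (0)·(261) + (2)·(502) + (0)·(66) + (0)·(559) + (0)·(-330) + (1)·(-975) = 29
  c_6 = (1)·(-280) + (0)·(261) + (-4)·(502) + (0)·(66) + (2)·(559) + (-4)·(-330) + (0)·(-975) = 150
  c_7 = (0)·(-280) + (0)·(261) + (0)·(502) + (0)·(66) + (0)·(559) + (-1)·(-330) + (0)·(-975) = 330
p = 7; digits c_i = Σ_j d_{ij}·7^j, 0 ≤ d_{ij} < 7:
  c_1 = 261 = 2·7^0 + 2·7^1 + 5·7^2
  c_2 = 85 = 1·7^0 + 5·7^1 + 1·7^2
  c_3 = 320 = 5·7^0 + 3·7^1 + 6·7^2
  c_4 = 66 = 3·7^0 + 2·7^1 + 1·7^2
  c_5 = 29 = 1·7^0 + 4·7^1
  c_6 = 150 = 3·7^0 + 0·7^1 + 3·7^2
  c_7 = 330 = 1·7^0 + 5·7^1 + 6·7^2
Factor λ_0 = (2, 1, 5, 3, 1, 3, 1)
Factor λ_1 = (2, 5, 3, 2, 4, 0, 5)
Factor λ_2 = (5, 1, 6, 1, 0, 3, 6)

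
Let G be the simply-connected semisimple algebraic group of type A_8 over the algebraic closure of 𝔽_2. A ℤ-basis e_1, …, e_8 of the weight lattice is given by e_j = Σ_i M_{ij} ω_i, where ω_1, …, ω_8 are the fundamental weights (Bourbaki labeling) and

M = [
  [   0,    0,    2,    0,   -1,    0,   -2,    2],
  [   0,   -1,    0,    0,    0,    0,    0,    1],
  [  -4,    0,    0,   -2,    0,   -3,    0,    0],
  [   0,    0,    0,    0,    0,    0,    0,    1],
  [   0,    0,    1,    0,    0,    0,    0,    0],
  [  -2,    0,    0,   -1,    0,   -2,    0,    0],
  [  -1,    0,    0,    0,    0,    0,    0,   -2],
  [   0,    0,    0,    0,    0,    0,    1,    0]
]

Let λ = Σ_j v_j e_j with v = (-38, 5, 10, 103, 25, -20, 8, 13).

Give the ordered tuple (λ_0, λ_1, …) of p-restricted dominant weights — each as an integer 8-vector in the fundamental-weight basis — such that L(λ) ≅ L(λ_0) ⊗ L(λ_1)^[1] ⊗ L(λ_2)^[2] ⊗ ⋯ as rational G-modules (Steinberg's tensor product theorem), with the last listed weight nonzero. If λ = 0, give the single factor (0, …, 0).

((1, 0, 0, 1, 0, 1, 0, 0), (0, 0, 1, 0, 1, 0, 0, 0), (1, 0, 1, 1, 0, 1, 1, 0), (0, 1, 0, 1, 1, 1, 1, 1))

ω-coordinates c = M·v, v = (-38, 5, 10, 103, 25, -20, 8, 13):
  c_1 = (0)·(-38) + 0·5 + 2·10 + 0·103 + (-1)·(25) + (0)·(-20) + (-2)·(8) + 2·13 = 5
  c_2 = (0)·(-38) + (-1)·(5) + 0·10 + 0·103 + 0·25 + (0)·(-20) + 0·8 + 1·13 = 8
  c_3 = (-4)·(-38) + 0·5 + 0·10 + (-2)·(103) + 0·25 + (-3)·(-20) + 0·8 + 0·13 = 6
  c_4 = (0)·(-38) + 0·5 + 0·10 + 0·103 + 0·25 + (0)·(-20) + 0·8 + 1·13 = 13
  c_5 = (0)·(-38) + 0·5 + 1·10 + 0·103 + 0·25 + (0)·(-20) + 0·8 + 0·13 = 10
  c_6 = (-2)·(-38) + 0·5 + 0·10 + (-1)·(103) + 0·25 + (-2)·(-20) + 0·8 + 0·13 = 13
  c_7 = (-1)·(-38) + 0·5 + 0·10 + 0·103 + 0·25 + (0)·(-20) + 0·8 + (-2)·(13) = 12
  c_8 = (0)·(-38) + 0·5 + 0·10 + 0·103 + 0·25 + (0)·(-20) + 1·8 + 0·13 = 8
p = 2; digits c_i = Σ_j d_{ij}·2^j, 0 ≤ d_{ij} < 2:
  c_1 = 5 = 1·2^0 + 0·2^1 + 1·2^2
  c_2 = 8 = 0·2^0 + 0·2^1 + 0·2^2 + 1·2^3
  c_3 = 6 = 0·2^0 + 1·2^1 + 1·2^2
  c_4 = 13 = 1·2^0 + 0·2^1 + 1·2^2 + 1·2^3
  c_5 = 10 = 0·2^0 + 1·2^1 + 0·2^2 + 1·2^3
  c_6 = 13 = 1·2^0 + 0·2^1 + 1·2^2 + 1·2^3
  c_7 = 12 = 0·2^0 + 0·2^1 + 1·2^2 + 1·2^3
  c_8 = 8 = 0·2^0 + 0·2^1 + 0·2^2 + 1·2^3
Factor λ_0 = (1, 0, 0, 1, 0, 1, 0, 0)
Factor λ_1 = (0, 0, 1, 0, 1, 0, 0, 0)
Factor λ_2 = (1, 0, 1, 1, 0, 1, 1, 0)
Factor λ_3 = (0, 1, 0, 1, 1, 1, 1, 1)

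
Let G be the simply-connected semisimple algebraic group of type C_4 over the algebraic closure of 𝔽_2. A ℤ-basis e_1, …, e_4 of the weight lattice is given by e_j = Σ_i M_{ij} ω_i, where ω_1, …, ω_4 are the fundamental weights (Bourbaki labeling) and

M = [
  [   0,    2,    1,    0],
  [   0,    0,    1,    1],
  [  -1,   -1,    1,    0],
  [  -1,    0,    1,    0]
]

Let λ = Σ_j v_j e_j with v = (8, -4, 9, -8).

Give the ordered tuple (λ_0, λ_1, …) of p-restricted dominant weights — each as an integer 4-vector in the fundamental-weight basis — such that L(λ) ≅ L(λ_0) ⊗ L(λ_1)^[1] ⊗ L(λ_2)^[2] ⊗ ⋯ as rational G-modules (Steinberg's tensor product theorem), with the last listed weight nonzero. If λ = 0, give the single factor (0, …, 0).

((1, 1, 1, 1), (0, 0, 0, 0), (0, 0, 1, 0))

Compute c_i = Σ_j M_{ij} v_j with v = (8, -4, 9, -8):
  c_1 = 0*8 + 2*-4 + 1*9 + 0*-8 = 1
  c_2 = 0*8 + 0*-4 + 1*9 + 1*-8 = 1
  c_3 = -1*8 + -1*-4 + 1*9 + 0*-8 = 5
  c_4 = -1*8 + 0*-4 + 1*9 + 0*-8 = 1
p = 2; digits c_i = Σ_j d_{ij}·2^j, 0 ≤ d_{ij} < 2:
  c_1 = 1 = 1·2^0
  c_2 = 1 = 1·2^0
  c_3 = 5 = 1·2^0 + 0·2^1 + 1·2^2
  c_4 = 1 = 1·2^0
Factor λ_0 = (1, 1, 1, 1)
Factor λ_1 = (0, 0, 0, 0)
Factor λ_2 = (0, 0, 1, 0)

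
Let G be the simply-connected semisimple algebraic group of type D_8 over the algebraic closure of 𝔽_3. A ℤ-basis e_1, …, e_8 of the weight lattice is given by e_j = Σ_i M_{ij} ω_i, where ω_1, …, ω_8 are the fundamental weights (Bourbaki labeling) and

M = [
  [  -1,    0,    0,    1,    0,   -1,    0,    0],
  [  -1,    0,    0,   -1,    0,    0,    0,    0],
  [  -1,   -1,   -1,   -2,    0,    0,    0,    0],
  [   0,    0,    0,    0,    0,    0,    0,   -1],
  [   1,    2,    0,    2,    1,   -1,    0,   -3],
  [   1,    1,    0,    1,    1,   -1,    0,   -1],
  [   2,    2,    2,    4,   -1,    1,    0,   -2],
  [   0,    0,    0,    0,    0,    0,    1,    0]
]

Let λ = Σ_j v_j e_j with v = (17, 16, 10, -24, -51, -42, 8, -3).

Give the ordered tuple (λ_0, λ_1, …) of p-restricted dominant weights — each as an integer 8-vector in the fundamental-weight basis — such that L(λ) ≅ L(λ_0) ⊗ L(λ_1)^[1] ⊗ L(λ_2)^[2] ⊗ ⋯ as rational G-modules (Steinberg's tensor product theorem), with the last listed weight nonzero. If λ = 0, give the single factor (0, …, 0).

((1, 1, 2, 0, 1, 0, 2, 2), (0, 2, 1, 1, 0, 1, 1, 2))

ω-coordinates c = M·v, v = (17, 16, 10, -24, -51, -42, 8, -3):
  c_1 = (-1)·(17) + 0·16 + 0·10 + (1)·(-24) + (0)·(-51) + (-1)·(-42) + 0·8 + (0)·(-3) = 1
  c_2 = (-1)·(17) + 0·16 + 0·10 + (-1)·(-24) + (0)·(-51) + (0)·(-42) + 0·8 + (0)·(-3) = 7
  c_3 = (-1)·(17) + (-1)·(16) + (-1)·(10) + (-2)·(-24) + (0)·(-51) + (0)·(-42) + 0·8 + (0)·(-3) = 5
  c_4 = 0·17 + 0·16 + 0·10 + (0)·(-24) + (0)·(-51) + (0)·(-42) + 0·8 + (-1)·(-3) = 3
  c_5 = 1·17 + 2·16 + 0·10 + (2)·(-24) + (1)·(-51) + (-1)·(-42) + 0·8 + (-3)·(-3) = 1
  c_6 = 1·17 + 1·16 + 0·10 + (1)·(-24) + (1)·(-51) + (-1)·(-42) + 0·8 + (-1)·(-3) = 3
  c_7 = 2·17 + 2·16 + 2·10 + (4)·(-24) + (-1)·(-51) + (1)·(-42) + 0·8 + (-2)·(-3) = 5
  c_8 = 0·17 + 0·16 + 0·10 + (0)·(-24) + (0)·(-51) + (0)·(-42) + 1·8 + (0)·(-3) = 8
Expand coordinatewise in base 3:
  c_1 = 1 = 1·3^0
  c_2 = 7 = 1·3^0 + 2·3^1
  c_3 = 5 = 2·3^0 + 1·3^1
  c_4 = 3 = 0·3^0 + 1·3^1
  c_5 = 1 = 1·3^0
  c_6 = 3 = 0·3^0 + 1·3^1
  c_7 = 5 = 2·3^0 + 1·3^1
  c_8 = 8 = 2·3^0 + 2·3^1
Factor λ_0 = (1, 1, 2, 0, 1, 0, 2, 2)
Factor λ_1 = (0, 2, 1, 1, 0, 1, 1, 2)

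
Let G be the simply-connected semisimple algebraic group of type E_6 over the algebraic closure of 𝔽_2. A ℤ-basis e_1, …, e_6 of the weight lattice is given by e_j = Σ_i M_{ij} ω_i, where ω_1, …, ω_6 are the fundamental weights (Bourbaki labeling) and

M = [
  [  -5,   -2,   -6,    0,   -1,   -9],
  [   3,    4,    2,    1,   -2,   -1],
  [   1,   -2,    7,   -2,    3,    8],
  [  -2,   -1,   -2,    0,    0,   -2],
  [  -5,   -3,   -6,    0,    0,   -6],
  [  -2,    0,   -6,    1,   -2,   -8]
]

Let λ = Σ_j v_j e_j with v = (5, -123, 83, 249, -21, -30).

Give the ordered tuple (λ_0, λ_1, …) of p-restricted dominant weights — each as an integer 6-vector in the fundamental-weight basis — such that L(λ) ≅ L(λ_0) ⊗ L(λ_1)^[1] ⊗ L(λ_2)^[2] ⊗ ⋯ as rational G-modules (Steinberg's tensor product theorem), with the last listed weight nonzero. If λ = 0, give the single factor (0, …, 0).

Change of basis e → ω: c = M·v where v = (5, -123, 83, 249, -21, -30):
  c_1 = (-5)·(5) + (-2)·(-123) + (-6)·(83) + 0·249 + (-1)·(-21) + (-9)·(-30) = 14
  c_2 = 3·5 + (4)·(-123) + 2·83 + 1·249 + (-2)·(-21) + (-1)·(-30) = 10
  c_3 = 1·5 + (-2)·(-123) + 7·83 + (-2)·(249) + (3)·(-21) + (8)·(-30) = 31
  c_4 = (-2)·(5) + (-1)·(-123) + (-2)·(83) + 0·249 + (0)·(-21) + (-2)·(-30) = 7
  c_5 = (-5)·(5) + (-3)·(-123) + (-6)·(83) + 0·249 + (0)·(-21) + (-6)·(-30) = 26
  c_6 = (-2)·(5) + (0)·(-123) + (-6)·(83) + 1·249 + (-2)·(-21) + (-8)·(-30) = 23
p = 2; digits c_i = Σ_j d_{ij}·2^j, 0 ≤ d_{ij} < 2:
  c_1 = 14 = 0·2^0 + 1·2^1 + 1·2^2 + 1·2^3
  c_2 = 10 = 0·2^0 + 1·2^1 + 0·2^2 + 1·2^3
  c_3 = 31 = 1·2^0 + 1·2^1 + 1·2^2 + 1·2^3 + 1·2^4
  c_4 = 7 = 1·2^0 + 1·2^1 + 1·2^2
  c_5 = 26 = 0·2^0 + 1·2^1 + 0·2^2 + 1·2^3 + 1·2^4
  c_6 = 23 = 1·2^0 + 1·2^1 + 1·2^2 + 0·2^3 + 1·2^4
λ_0 = (0, 0, 1, 1, 0, 1)
λ_1 = (1, 1, 1, 1, 1, 1)
λ_2 = (1, 0, 1, 1, 0, 1)
λ_3 = (1, 1, 1, 0, 1, 0)
λ_4 = (0, 0, 1, 0, 1, 1)

((0, 0, 1, 1, 0, 1), (1, 1, 1, 1, 1, 1), (1, 0, 1, 1, 0, 1), (1, 1, 1, 0, 1, 0), (0, 0, 1, 0, 1, 1))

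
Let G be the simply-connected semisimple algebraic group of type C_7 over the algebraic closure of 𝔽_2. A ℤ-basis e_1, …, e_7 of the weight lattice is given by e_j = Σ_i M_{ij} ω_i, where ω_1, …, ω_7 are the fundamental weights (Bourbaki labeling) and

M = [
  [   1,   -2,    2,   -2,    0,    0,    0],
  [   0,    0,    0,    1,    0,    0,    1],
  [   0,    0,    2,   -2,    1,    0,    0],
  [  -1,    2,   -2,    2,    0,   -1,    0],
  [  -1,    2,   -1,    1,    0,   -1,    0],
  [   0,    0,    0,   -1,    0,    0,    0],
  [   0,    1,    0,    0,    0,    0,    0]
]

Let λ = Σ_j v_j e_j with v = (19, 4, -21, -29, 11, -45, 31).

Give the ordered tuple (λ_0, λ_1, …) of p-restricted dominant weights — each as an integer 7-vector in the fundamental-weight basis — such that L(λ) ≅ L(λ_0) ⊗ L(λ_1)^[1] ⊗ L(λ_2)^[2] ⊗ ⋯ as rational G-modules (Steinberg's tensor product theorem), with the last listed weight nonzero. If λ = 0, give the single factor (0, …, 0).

((1, 0, 1, 0, 0, 1, 0), (1, 1, 1, 1, 1, 0, 0), (0, 0, 0, 0, 0, 1, 1), (1, 0, 1, 0, 1, 1, 0), (1, 0, 1, 1, 1, 1, 0))

In the fundamental-weight basis, λ has coordinates c = M·v (v = (19, 4, -21, -29, 11, -45, 31)):
  c_1 = (1)·(19) + (-2)·(4) + (2)·(-21) + (-2)·(-29) + (0)·(11) + (0)·(-45) + (0)·(31) = 27
  c_2 = (0)·(19) + (0)·(4) + (0)·(-21) + (1)·(-29) + (0)·(11) + (0)·(-45) + (1)·(31) = 2
  c_3 = (0)·(19) + (0)·(4) + (2)·(-21) + (-2)·(-29) + (1)·(11) + (0)·(-45) + (0)·(31) = 27
  c_4 = (-1)·(19) + (2)·(4) + (-2)·(-21) + (2)·(-29) + (0)·(11) + (-1)·(-45) + (0)·(31) = 18
  c_5 = (-1)·(19) + (2)·(4) + (-1)·(-21) + (1)·(-29) + (0)·(11) + (-1)·(-45) + (0)·(31) = 26
  c_6 = (0)·(19) + (0)·(4) + (0)·(-21) + (-1)·(-29) + (0)·(11) + (0)·(-45) + (0)·(31) = 29
  c_7 = (0)·(19) + (1)·(4) + (0)·(-21) + (0)·(-29) + (0)·(11) + (0)·(-45) + (0)·(31) = 4
p = 2; digits c_i = Σ_j d_{ij}·2^j, 0 ≤ d_{ij} < 2:
  c_1 = 27 = 1·2^0 + 1·2^1 + 0·2^2 + 1·2^3 + 1·2^4
  c_2 = 2 = 0·2^0 + 1·2^1
  c_3 = 27 = 1·2^0 + 1·2^1 + 0·2^2 + 1·2^3 + 1·2^4
  c_4 = 18 = 0·2^0 + 1·2^1 + 0·2^2 + 0·2^3 + 1·2^4
  c_5 = 26 = 0·2^0 + 1·2^1 + 0·2^2 + 1·2^3 + 1·2^4
  c_6 = 29 = 1·2^0 + 0·2^1 + 1·2^2 + 1·2^3 + 1·2^4
  c_7 = 4 = 0·2^0 + 0·2^1 + 1·2^2
p-restricted factor λ_0 = (1, 0, 1, 0, 0, 1, 0)
p-restricted factor λ_1 = (1, 1, 1, 1, 1, 0, 0)
p-restricted factor λ_2 = (0, 0, 0, 0, 0, 1, 1)
p-restricted factor λ_3 = (1, 0, 1, 0, 1, 1, 0)
p-restricted factor λ_4 = (1, 0, 1, 1, 1, 1, 0)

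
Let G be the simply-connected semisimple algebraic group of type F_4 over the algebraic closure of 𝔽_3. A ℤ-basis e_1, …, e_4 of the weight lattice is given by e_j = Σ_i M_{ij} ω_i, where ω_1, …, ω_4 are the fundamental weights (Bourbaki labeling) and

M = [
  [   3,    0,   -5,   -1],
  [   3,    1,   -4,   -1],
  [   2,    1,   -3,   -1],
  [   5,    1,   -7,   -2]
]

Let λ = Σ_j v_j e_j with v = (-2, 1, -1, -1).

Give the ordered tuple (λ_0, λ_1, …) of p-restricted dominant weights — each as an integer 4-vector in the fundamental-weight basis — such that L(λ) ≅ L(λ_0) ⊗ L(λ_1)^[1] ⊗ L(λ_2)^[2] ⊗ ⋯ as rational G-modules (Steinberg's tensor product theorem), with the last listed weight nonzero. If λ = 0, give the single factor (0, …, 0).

((0, 0, 1, 0),)

Compute c_i = Σ_j M_{ij} v_j with v = (-2, 1, -1, -1):
  c_1 = 3*-2 + 0*1 + -5*-1 + -1*-1 = 0
  c_2 = 3*-2 + 1*1 + -4*-1 + -1*-1 = 0
  c_3 = 2*-2 + 1*1 + -3*-1 + -1*-1 = 1
  c_4 = 5*-2 + 1*1 + -7*-1 + -2*-1 = 0
p = 3; digits c_i = Σ_j d_{ij}·3^j, 0 ≤ d_{ij} < 3:
  c_1 = 0
  c_2 = 0
  c_3 = 1 = 1·3^0
  c_4 = 0
λ_0 = (0, 0, 1, 0)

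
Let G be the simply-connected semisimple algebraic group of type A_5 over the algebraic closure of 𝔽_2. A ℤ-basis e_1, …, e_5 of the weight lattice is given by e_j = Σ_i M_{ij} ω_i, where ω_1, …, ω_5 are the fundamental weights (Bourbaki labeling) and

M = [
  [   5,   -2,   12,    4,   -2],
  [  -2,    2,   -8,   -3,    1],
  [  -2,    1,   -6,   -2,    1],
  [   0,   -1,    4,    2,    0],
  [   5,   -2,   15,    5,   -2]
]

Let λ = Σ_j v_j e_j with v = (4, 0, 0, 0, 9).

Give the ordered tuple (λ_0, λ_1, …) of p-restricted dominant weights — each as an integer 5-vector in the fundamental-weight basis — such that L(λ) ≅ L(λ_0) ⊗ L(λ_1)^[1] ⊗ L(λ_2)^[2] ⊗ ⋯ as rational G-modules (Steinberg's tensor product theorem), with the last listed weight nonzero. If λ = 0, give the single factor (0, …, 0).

((0, 1, 1, 0, 0), (1, 0, 0, 0, 1))

In the fundamental-weight basis, λ has coordinates c = M·v (v = (4, 0, 0, 0, 9)):
  c_1 = 5·4 + (-2)·(0) + 12·0 + 4·0 + (-2)·(9) = 2
  c_2 = (-2)·(4) + 2·0 + (-8)·(0) + (-3)·(0) + 1·9 = 1
  c_3 = (-2)·(4) + 1·0 + (-6)·(0) + (-2)·(0) + 1·9 = 1
  c_4 = 0·4 + (-1)·(0) + 4·0 + 2·0 + 0·9 = 0
  c_5 = 5·4 + (-2)·(0) + 15·0 + 5·0 + (-2)·(9) = 2
Expand coordinatewise in base 2:
  c_1 = 2 = 0·2^0 + 1·2^1
  c_2 = 1 = 1·2^0
  c_3 = 1 = 1·2^0
  c_4 = 0
  c_5 = 2 = 0·2^0 + 1·2^1
p-restricted factor λ_0 = (0, 1, 1, 0, 0)
p-restricted factor λ_1 = (1, 0, 0, 0, 1)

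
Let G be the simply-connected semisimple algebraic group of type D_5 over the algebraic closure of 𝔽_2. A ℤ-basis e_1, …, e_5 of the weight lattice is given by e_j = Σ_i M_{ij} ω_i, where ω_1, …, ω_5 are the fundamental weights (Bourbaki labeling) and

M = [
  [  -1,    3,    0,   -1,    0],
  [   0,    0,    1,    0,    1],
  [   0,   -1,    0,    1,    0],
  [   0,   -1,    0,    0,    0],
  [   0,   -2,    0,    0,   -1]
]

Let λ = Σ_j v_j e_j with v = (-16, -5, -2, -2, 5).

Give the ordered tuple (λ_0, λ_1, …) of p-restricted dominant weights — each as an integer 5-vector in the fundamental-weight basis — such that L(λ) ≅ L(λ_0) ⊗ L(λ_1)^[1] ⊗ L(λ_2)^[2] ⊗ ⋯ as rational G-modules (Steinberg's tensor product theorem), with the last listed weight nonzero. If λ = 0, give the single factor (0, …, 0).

In the fundamental-weight basis, λ has coordinates c = M·v (v = (-16, -5, -2, -2, 5)):
  c_1 = (-1)·(-16) + (3)·(-5) + (0)·(-2) + (-1)·(-2) + (0)·(5) = 3
  c_2 = (0)·(-16) + (0)·(-5) + (1)·(-2) + (0)·(-2) + (1)·(5) = 3
  c_3 = (0)·(-16) + (-1)·(-5) + (0)·(-2) + (1)·(-2) + (0)·(5) = 3
  c_4 = (0)·(-16) + (-1)·(-5) + (0)·(-2) + (0)·(-2) + (0)·(5) = 5
  c_5 = (0)·(-16) + (-2)·(-5) + (0)·(-2) + (0)·(-2) + (-1)·(5) = 5
Writing each c_i in base p = 2:
  c_1 = 3 = 1·2^0 + 1·2^1
  c_2 = 3 = 1·2^0 + 1·2^1
  c_3 = 3 = 1·2^0 + 1·2^1
  c_4 = 5 = 1·2^0 + 0·2^1 + 1·2^2
  c_5 = 5 = 1·2^0 + 0·2^1 + 1·2^2
λ_0 = (1, 1, 1, 1, 1)
λ_1 = (1, 1, 1, 0, 0)
λ_2 = (0, 0, 0, 1, 1)

((1, 1, 1, 1, 1), (1, 1, 1, 0, 0), (0, 0, 0, 1, 1))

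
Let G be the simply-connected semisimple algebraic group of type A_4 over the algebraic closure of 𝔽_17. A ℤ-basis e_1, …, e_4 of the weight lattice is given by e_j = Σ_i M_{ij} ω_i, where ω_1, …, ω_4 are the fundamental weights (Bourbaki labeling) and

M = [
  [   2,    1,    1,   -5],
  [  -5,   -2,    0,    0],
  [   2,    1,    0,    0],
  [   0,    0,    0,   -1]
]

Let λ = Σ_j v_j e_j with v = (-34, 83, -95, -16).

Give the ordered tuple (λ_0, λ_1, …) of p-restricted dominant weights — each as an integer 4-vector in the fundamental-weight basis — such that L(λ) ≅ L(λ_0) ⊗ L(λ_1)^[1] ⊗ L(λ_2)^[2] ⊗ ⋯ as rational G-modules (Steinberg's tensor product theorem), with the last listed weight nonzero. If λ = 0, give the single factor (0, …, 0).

((0, 4, 15, 16),)

Change of basis e → ω: c = M·v where v = (-34, 83, -95, -16):
  c_1 = (2)·(-34) + 1·83 + (1)·(-95) + (-5)·(-16) = 0
  c_2 = (-5)·(-34) + (-2)·(83) + (0)·(-95) + (0)·(-16) = 4
  c_3 = (2)·(-34) + 1·83 + (0)·(-95) + (0)·(-16) = 15
  c_4 = (0)·(-34) + 0·83 + (0)·(-95) + (-1)·(-16) = 16
p = 17; digits c_i = Σ_j d_{ij}·17^j, 0 ≤ d_{ij} < 17:
  c_1 = 0
  c_2 = 4 = 4·17^0
  c_3 = 15 = 15·17^0
  c_4 = 16 = 16·17^0
λ_0 = (0, 4, 15, 16)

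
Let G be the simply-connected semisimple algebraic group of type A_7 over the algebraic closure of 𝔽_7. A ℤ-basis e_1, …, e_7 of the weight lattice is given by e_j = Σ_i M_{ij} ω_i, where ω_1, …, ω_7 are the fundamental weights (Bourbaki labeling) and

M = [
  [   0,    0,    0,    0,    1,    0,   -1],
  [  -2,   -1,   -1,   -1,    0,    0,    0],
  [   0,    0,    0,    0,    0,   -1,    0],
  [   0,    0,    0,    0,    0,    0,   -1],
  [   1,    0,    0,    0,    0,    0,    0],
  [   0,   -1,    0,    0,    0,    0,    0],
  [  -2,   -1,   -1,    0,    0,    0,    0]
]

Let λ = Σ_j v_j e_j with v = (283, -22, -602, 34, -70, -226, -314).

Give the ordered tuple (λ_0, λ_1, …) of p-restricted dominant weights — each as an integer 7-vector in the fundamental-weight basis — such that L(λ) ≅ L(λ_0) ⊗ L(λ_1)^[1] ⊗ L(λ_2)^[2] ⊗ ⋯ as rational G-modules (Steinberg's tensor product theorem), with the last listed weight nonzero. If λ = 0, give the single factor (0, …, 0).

Compute c_i = Σ_j M_{ij} v_j with v = (283, -22, -602, 34, -70, -226, -314):
  c_1 = (0)·(283) + (0)·(-22) + (0)·(-602) + (0)·(34) + (1)·(-70) + (0)·(-226) + (-1)·(-314) = 244
  c_2 = (-2)·(283) + (-1)·(-22) + (-1)·(-602) + (-1)·(34) + (0)·(-70) + (0)·(-226) + (0)·(-314) = 24
  c_3 = (0)·(283) + (0)·(-22) + (0)·(-602) + (0)·(34) + (0)·(-70) + (-1)·(-226) + (0)·(-314) = 226
  c_4 = (0)·(283) + (0)·(-22) + (0)·(-602) + (0)·(34) + (0)·(-70) + (0)·(-226) + (-1)·(-314) = 314
  c_5 = (1)·(283) + (0)·(-22) + (0)·(-602) + (0)·(34) + (0)·(-70) + (0)·(-226) + (0)·(-314) = 283
  c_6 = (0)·(283) + (-1)·(-22) + (0)·(-602) + (0)·(34) + (0)·(-70) + (0)·(-226) + (0)·(-314) = 22
  c_7 = (-2)·(283) + (-1)·(-22) + (-1)·(-602) + (0)·(34) + (0)·(-70) + (0)·(-226) + (0)·(-314) = 58
Writing each c_i in base p = 7:
  c_1 = 244 = 6·7^0 + 6·7^1 + 4·7^2
  c_2 = 24 = 3·7^0 + 3·7^1
  c_3 = 226 = 2·7^0 + 4·7^1 + 4·7^2
  c_4 = 314 = 6·7^0 + 2·7^1 + 6·7^2
  c_5 = 283 = 3·7^0 + 5·7^1 + 5·7^2
  c_6 = 22 = 1·7^0 + 3·7^1
  c_7 = 58 = 2·7^0 + 1·7^1 + 1·7^2
p-restricted factor λ_0 = (6, 3, 2, 6, 3, 1, 2)
p-restricted factor λ_1 = (6, 3, 4, 2, 5, 3, 1)
p-restricted factor λ_2 = (4, 0, 4, 6, 5, 0, 1)

((6, 3, 2, 6, 3, 1, 2), (6, 3, 4, 2, 5, 3, 1), (4, 0, 4, 6, 5, 0, 1))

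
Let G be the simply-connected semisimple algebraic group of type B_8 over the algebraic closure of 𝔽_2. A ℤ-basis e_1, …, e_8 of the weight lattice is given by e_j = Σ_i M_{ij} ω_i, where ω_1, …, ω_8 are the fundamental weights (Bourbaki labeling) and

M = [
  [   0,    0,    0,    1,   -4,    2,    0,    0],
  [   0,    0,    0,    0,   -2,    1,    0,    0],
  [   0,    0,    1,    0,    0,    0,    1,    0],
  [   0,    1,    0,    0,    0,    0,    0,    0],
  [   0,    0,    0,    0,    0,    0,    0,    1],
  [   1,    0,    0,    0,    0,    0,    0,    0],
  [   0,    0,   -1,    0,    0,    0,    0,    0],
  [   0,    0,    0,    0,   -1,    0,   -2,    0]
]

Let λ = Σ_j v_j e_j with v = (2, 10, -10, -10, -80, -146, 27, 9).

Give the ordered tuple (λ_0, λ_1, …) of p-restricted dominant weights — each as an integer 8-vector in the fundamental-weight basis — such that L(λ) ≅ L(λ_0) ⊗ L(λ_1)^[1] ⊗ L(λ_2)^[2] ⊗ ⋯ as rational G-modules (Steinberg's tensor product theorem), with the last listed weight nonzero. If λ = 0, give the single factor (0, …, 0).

Change of basis e → ω: c = M·v where v = (2, 10, -10, -10, -80, -146, 27, 9):
  c_1 = (0)·(2) + (0)·(10) + (0)·(-10) + (1)·(-10) + (-4)·(-80) + (2)·(-146) + (0)·(27) + (0)·(9) = 18
  c_2 = (0)·(2) + (0)·(10) + (0)·(-10) + (0)·(-10) + (-2)·(-80) + (1)·(-146) + (0)·(27) + (0)·(9) = 14
  c_3 = (0)·(2) + (0)·(10) + (1)·(-10) + (0)·(-10) + (0)·(-80) + (0)·(-146) + (1)·(27) + (0)·(9) = 17
  c_4 = (0)·(2) + (1)·(10) + (0)·(-10) + (0)·(-10) + (0)·(-80) + (0)·(-146) + (0)·(27) + (0)·(9) = 10
  c_5 = (0)·(2) + (0)·(10) + (0)·(-10) + (0)·(-10) + (0)·(-80) + (0)·(-146) + (0)·(27) + (1)·(9) = 9
  c_6 = (1)·(2) + (0)·(10) + (0)·(-10) + (0)·(-10) + (0)·(-80) + (0)·(-146) + (0)·(27) + (0)·(9) = 2
  c_7 = (0)·(2) + (0)·(10) + (-1)·(-10) + (0)·(-10) + (0)·(-80) + (0)·(-146) + (0)·(27) + (0)·(9) = 10
  c_8 = (0)·(2) + (0)·(10) + (0)·(-10) + (0)·(-10) + (-1)·(-80) + (0)·(-146) + (-2)·(27) + (0)·(9) = 26
Writing each c_i in base p = 2:
  c_1 = 18 = 0·2^0 + 1·2^1 + 0·2^2 + 0·2^3 + 1·2^4
  c_2 = 14 = 0·2^0 + 1·2^1 + 1·2^2 + 1·2^3
  c_3 = 17 = 1·2^0 + 0·2^1 + 0·2^2 + 0·2^3 + 1·2^4
  c_4 = 10 = 0·2^0 + 1·2^1 + 0·2^2 + 1·2^3
  c_5 = 9 = 1·2^0 + 0·2^1 + 0·2^2 + 1·2^3
  c_6 = 2 = 0·2^0 + 1·2^1
  c_7 = 10 = 0·2^0 + 1·2^1 + 0·2^2 + 1·2^3
  c_8 = 26 = 0·2^0 + 1·2^1 + 0·2^2 + 1·2^3 + 1·2^4
p-restricted factor λ_0 = (0, 0, 1, 0, 1, 0, 0, 0)
p-restricted factor λ_1 = (1, 1, 0, 1, 0, 1, 1, 1)
p-restricted factor λ_2 = (0, 1, 0, 0, 0, 0, 0, 0)
p-restricted factor λ_3 = (0, 1, 0, 1, 1, 0, 1, 1)
p-restricted factor λ_4 = (1, 0, 1, 0, 0, 0, 0, 1)

((0, 0, 1, 0, 1, 0, 0, 0), (1, 1, 0, 1, 0, 1, 1, 1), (0, 1, 0, 0, 0, 0, 0, 0), (0, 1, 0, 1, 1, 0, 1, 1), (1, 0, 1, 0, 0, 0, 0, 1))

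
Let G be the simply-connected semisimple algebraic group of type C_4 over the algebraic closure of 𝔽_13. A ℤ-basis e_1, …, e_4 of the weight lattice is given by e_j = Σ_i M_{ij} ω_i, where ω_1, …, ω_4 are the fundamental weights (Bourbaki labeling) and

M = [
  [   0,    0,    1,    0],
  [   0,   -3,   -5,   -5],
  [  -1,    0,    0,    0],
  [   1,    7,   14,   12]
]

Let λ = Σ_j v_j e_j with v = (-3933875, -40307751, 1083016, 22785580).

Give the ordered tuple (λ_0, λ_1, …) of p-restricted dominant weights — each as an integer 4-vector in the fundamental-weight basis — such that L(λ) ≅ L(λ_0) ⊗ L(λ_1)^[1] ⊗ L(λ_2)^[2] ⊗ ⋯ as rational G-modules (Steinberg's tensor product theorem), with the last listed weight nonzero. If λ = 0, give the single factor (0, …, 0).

In the fundamental-weight basis, λ has coordinates c = M·v (v = (-3933875, -40307751, 1083016, 22785580)):
  c_1 = (0)·(-3933875) + (0)·(-40307751) + (1)·(1083016) + (0)·(22785580) = 1083016
  c_2 = (0)·(-3933875) + (-3)·(-40307751) + (-5)·(1083016) + (-5)·(22785580) = 1580273
  c_3 = (-1)·(-3933875) + (0)·(-40307751) + (0)·(1083016) + (0)·(22785580) = 3933875
  c_4 = (1)·(-3933875) + (7)·(-40307751) + (14)·(1083016) + (12)·(22785580) = 2501052
Writing each c_i in base p = 13:
  c_1 = 1083016 = 12·13^0 + 4·13^1 + 12·13^2 + 11·13^3 + 11·13^4 + 2·13^5
  c_2 = 1580273 = 6·13^0 + 9·13^1 + 3·13^2 + 4·13^3 + 3·13^4 + 4·13^5
  c_3 = 3933875 = 10·13^0 + 4·13^1 + 7·13^2 + 9·13^3 + 7·13^4 + 10·13^5
  c_4 = 2501052 = 8·13^0 + 1·13^1 + 5·13^2 + 7·13^3 + 9·13^4 + 6·13^5
λ_0 = (12, 6, 10, 8)
λ_1 = (4, 9, 4, 1)
λ_2 = (12, 3, 7, 5)
λ_3 = (11, 4, 9, 7)
λ_4 = (11, 3, 7, 9)
λ_5 = (2, 4, 10, 6)

((12, 6, 10, 8), (4, 9, 4, 1), (12, 3, 7, 5), (11, 4, 9, 7), (11, 3, 7, 9), (2, 4, 10, 6))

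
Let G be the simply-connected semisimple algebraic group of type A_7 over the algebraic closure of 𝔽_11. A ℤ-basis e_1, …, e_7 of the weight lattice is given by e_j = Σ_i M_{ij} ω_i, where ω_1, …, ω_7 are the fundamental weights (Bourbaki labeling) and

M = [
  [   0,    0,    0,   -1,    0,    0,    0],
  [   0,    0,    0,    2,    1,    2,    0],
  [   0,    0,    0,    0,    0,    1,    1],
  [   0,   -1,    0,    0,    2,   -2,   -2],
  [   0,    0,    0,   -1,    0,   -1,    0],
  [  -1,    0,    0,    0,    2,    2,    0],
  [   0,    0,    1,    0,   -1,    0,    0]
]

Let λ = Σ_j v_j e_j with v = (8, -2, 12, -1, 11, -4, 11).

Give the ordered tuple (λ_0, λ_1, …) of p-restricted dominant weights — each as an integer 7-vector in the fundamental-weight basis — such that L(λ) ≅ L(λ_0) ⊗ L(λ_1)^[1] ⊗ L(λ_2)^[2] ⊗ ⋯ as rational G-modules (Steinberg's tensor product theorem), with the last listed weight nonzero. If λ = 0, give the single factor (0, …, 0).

((1, 1, 7, 10, 5, 6, 1),)

Converting to the ω-basis (c_i = row i of M dotted with v = (8, -2, 12, -1, 11, -4, 11)):
  c_1 = 0*8 + 0*-2 + 0*12 + -1*-1 + 0*11 + 0*-4 + 0*11 = 1
  c_2 = 0*8 + 0*-2 + 0*12 + 2*-1 + 1*11 + 2*-4 + 0*11 = 1
  c_3 = 0*8 + 0*-2 + 0*12 + 0*-1 + 0*11 + 1*-4 + 1*11 = 7
  c_4 = 0*8 + -1*-2 + 0*12 + 0*-1 + 2*11 + -2*-4 + -2*11 = 10
  c_5 = 0*8 + 0*-2 + 0*12 + -1*-1 + 0*11 + -1*-4 + 0*11 = 5
  c_6 = -1*8 + 0*-2 + 0*12 + 0*-1 + 2*11 + 2*-4 + 0*11 = 6
  c_7 = 0*8 + 0*-2 + 1*12 + 0*-1 + -1*11 + 0*-4 + 0*11 = 1
p = 11; digits c_i = Σ_j d_{ij}·11^j, 0 ≤ d_{ij} < 11:
  c_1 = 1 = 1·11^0
  c_2 = 1 = 1·11^0
  c_3 = 7 = 7·11^0
  c_4 = 10 = 10·11^0
  c_5 = 5 = 5·11^0
  c_6 = 6 = 6·11^0
  c_7 = 1 = 1·11^0
λ_0 = (1, 1, 7, 10, 5, 6, 1)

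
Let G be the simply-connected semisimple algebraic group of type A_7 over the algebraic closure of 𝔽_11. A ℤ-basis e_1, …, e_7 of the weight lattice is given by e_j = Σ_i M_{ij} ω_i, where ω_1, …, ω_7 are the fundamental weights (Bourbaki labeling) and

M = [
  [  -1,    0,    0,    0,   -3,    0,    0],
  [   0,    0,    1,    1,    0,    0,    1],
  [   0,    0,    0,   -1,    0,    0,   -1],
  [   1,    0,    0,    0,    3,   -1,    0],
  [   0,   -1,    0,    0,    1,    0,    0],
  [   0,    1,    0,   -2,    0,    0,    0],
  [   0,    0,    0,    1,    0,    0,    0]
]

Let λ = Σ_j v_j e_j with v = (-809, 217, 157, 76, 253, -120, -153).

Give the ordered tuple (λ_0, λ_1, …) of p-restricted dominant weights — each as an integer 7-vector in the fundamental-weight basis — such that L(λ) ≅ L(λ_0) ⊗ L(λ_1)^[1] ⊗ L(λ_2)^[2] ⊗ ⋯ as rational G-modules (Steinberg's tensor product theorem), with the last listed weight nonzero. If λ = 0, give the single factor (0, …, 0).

((6, 3, 0, 4, 3, 10, 10), (4, 7, 7, 6, 3, 5, 6))

Converting to the ω-basis (c_i = row i of M dotted with v = (-809, 217, 157, 76, 253, -120, -153)):
  c_1 = (-1)·(-809) + 0·217 + 0·157 + 0·76 + (-3)·(253) + (0)·(-120) + (0)·(-153) = 50
  c_2 = (0)·(-809) + 0·217 + 1·157 + 1·76 + 0·253 + (0)·(-120) + (1)·(-153) = 80
  c_3 = (0)·(-809) + 0·217 + 0·157 + (-1)·(76) + 0·253 + (0)·(-120) + (-1)·(-153) = 77
  c_4 = (1)·(-809) + 0·217 + 0·157 + 0·76 + 3·253 + (-1)·(-120) + (0)·(-153) = 70
  c_5 = (0)·(-809) + (-1)·(217) + 0·157 + 0·76 + 1·253 + (0)·(-120) + (0)·(-153) = 36
  c_6 = (0)·(-809) + 1·217 + 0·157 + (-2)·(76) + 0·253 + (0)·(-120) + (0)·(-153) = 65
  c_7 = (0)·(-809) + 0·217 + 0·157 + 1·76 + 0·253 + (0)·(-120) + (0)·(-153) = 76
p = 11; digits c_i = Σ_j d_{ij}·11^j, 0 ≤ d_{ij} < 11:
  c_1 = 50 = 6·11^0 + 4·11^1
  c_2 = 80 = 3·11^0 + 7·11^1
  c_3 = 77 = 0·11^0 + 7·11^1
  c_4 = 70 = 4·11^0 + 6·11^1
  c_5 = 36 = 3·11^0 + 3·11^1
  c_6 = 65 = 10·11^0 + 5·11^1
  c_7 = 76 = 10·11^0 + 6·11^1
λ_0 = (6, 3, 0, 4, 3, 10, 10)
λ_1 = (4, 7, 7, 6, 3, 5, 6)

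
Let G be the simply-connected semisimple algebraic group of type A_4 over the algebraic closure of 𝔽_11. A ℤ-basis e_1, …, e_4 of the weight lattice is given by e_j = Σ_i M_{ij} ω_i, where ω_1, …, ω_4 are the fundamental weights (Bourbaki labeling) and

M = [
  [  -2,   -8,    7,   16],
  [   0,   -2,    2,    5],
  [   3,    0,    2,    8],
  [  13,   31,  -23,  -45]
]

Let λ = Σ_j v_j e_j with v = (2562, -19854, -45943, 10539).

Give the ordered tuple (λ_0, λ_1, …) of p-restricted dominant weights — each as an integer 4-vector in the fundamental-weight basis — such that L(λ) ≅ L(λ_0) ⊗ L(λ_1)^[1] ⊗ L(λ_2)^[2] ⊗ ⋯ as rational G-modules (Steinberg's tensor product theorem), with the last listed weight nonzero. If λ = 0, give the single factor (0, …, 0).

ω-coordinates c = M·v, v = (2562, -19854, -45943, 10539):
  c_1 = -2*2562 + -8*-19854 + 7*-45943 + 16*10539 = 731
  c_2 = 0*2562 + -2*-19854 + 2*-45943 + 5*10539 = 517
  c_3 = 3*2562 + 0*-19854 + 2*-45943 + 8*10539 = 112
  c_4 = 13*2562 + 31*-19854 + -23*-45943 + -45*10539 = 266
Expand coordinatewise in base 11:
  c_1 = 731 = 5·11^0 + 0·11^1 + 6·11^2
  c_2 = 517 = 0·11^0 + 3·11^1 + 4·11^2
  c_3 = 112 = 2·11^0 + 10·11^1
  c_4 = 266 = 2·11^0 + 2·11^1 + 2·11^2
Factor λ_0 = (5, 0, 2, 2)
Factor λ_1 = (0, 3, 10, 2)
Factor λ_2 = (6, 4, 0, 2)

((5, 0, 2, 2), (0, 3, 10, 2), (6, 4, 0, 2))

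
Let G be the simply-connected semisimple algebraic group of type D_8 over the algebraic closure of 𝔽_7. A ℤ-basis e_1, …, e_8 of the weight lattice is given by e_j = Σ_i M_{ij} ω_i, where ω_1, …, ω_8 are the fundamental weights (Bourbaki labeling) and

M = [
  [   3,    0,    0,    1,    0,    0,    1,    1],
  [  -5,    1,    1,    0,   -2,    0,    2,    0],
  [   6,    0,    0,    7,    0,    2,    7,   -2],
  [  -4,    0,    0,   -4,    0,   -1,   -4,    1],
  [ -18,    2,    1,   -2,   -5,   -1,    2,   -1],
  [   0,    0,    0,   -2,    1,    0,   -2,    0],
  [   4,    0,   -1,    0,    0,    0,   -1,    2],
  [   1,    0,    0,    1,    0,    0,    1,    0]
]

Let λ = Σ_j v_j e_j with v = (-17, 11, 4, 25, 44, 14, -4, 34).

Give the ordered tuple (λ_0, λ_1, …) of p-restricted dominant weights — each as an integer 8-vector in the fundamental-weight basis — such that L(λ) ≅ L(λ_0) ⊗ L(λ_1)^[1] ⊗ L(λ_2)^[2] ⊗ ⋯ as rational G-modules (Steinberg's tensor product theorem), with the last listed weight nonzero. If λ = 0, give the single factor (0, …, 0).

ω-coordinates c = M·v, v = (-17, 11, 4, 25, 44, 14, -4, 34):
  c_1 = (3)·(-17) + (0)·(11) + (0)·(4) + (1)·(25) + (0)·(44) + (0)·(14) + (1)·(-4) + (1)·(34) = 4
  c_2 = (-5)·(-17) + (1)·(11) + (1)·(4) + (0)·(25) + (-2)·(44) + (0)·(14) + (2)·(-4) + (0)·(34) = 4
  c_3 = (6)·(-17) + (0)·(11) + (0)·(4) + (7)·(25) + (0)·(44) + (2)·(14) + (7)·(-4) + (-2)·(34) = 5
  c_4 = (-4)·(-17) + (0)·(11) + (0)·(4) + (-4)·(25) + (0)·(44) + (-1)·(14) + (-4)·(-4) + (1)·(34) = 4
  c_5 = (-18)·(-17) + (2)·(11) + (1)·(4) + (-2)·(25) + (-5)·(44) + (-1)·(14) + (2)·(-4) + (-1)·(34) = 6
  c_6 = (0)·(-17) + (0)·(11) + (0)·(4) + (-2)·(25) + (1)·(44) + (0)·(14) + (-2)·(-4) + (0)·(34) = 2
  c_7 = (4)·(-17) + (0)·(11) + (-1)·(4) + (0)·(25) + (0)·(44) + (0)·(14) + (-1)·(-4) + (2)·(34) = 0
  c_8 = (1)·(-17) + (0)·(11) + (0)·(4) + (1)·(25) + (0)·(44) + (0)·(14) + (1)·(-4) + (0)·(34) = 4
Expand coordinatewise in base 7:
  c_1 = 4 = 4·7^0
  c_2 = 4 = 4·7^0
  c_3 = 5 = 5·7^0
  c_4 = 4 = 4·7^0
  c_5 = 6 = 6·7^0
  c_6 = 2 = 2·7^0
  c_7 = 0
  c_8 = 4 = 4·7^0
p-restricted factor λ_0 = (4, 4, 5, 4, 6, 2, 0, 4)

((4, 4, 5, 4, 6, 2, 0, 4),)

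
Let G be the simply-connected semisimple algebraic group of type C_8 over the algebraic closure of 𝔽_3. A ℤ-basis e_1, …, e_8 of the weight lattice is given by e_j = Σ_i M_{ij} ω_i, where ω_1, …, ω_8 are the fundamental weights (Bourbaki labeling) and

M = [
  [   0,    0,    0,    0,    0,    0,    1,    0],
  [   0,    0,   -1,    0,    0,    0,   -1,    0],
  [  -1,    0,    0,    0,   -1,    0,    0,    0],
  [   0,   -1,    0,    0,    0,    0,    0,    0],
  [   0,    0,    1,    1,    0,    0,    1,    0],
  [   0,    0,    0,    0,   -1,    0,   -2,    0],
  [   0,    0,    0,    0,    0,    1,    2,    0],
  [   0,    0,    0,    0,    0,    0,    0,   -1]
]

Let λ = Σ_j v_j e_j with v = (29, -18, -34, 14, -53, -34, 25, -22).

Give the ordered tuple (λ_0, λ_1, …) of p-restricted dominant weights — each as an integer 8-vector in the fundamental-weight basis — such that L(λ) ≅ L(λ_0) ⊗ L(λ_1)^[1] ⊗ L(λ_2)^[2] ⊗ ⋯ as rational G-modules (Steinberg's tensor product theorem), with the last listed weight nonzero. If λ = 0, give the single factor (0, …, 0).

((1, 0, 0, 0, 2, 0, 1, 1), (2, 0, 2, 0, 1, 1, 2, 1), (2, 1, 2, 2, 0, 0, 1, 2))

Change of basis e → ω: c = M·v where v = (29, -18, -34, 14, -53, -34, 25, -22):
  c_1 = 0·29 + (0)·(-18) + (0)·(-34) + 0·14 + (0)·(-53) + (0)·(-34) + 1·25 + (0)·(-22) = 25
  c_2 = 0·29 + (0)·(-18) + (-1)·(-34) + 0·14 + (0)·(-53) + (0)·(-34) + (-1)·(25) + (0)·(-22) = 9
  c_3 = (-1)·(29) + (0)·(-18) + (0)·(-34) + 0·14 + (-1)·(-53) + (0)·(-34) + 0·25 + (0)·(-22) = 24
  c_4 = 0·29 + (-1)·(-18) + (0)·(-34) + 0·14 + (0)·(-53) + (0)·(-34) + 0·25 + (0)·(-22) = 18
  c_5 = 0·29 + (0)·(-18) + (1)·(-34) + 1·14 + (0)·(-53) + (0)·(-34) + 1·25 + (0)·(-22) = 5
  c_6 = 0·29 + (0)·(-18) + (0)·(-34) + 0·14 + (-1)·(-53) + (0)·(-34) + (-2)·(25) + (0)·(-22) = 3
  c_7 = 0·29 + (0)·(-18) + (0)·(-34) + 0·14 + (0)·(-53) + (1)·(-34) + 2·25 + (0)·(-22) = 16
  c_8 = 0·29 + (0)·(-18) + (0)·(-34) + 0·14 + (0)·(-53) + (0)·(-34) + 0·25 + (-1)·(-22) = 22
Writing each c_i in base p = 3:
  c_1 = 25 = 1·3^0 + 2·3^1 + 2·3^2
  c_2 = 9 = 0·3^0 + 0·3^1 + 1·3^2
  c_3 = 24 = 0·3^0 + 2·3^1 + 2·3^2
  c_4 = 18 = 0·3^0 + 0·3^1 + 2·3^2
  c_5 = 5 = 2·3^0 + 1·3^1
  c_6 = 3 = 0·3^0 + 1·3^1
  c_7 = 16 = 1·3^0 + 2·3^1 + 1·3^2
  c_8 = 22 = 1·3^0 + 1·3^1 + 2·3^2
Factor λ_0 = (1, 0, 0, 0, 2, 0, 1, 1)
Factor λ_1 = (2, 0, 2, 0, 1, 1, 2, 1)
Factor λ_2 = (2, 1, 2, 2, 0, 0, 1, 2)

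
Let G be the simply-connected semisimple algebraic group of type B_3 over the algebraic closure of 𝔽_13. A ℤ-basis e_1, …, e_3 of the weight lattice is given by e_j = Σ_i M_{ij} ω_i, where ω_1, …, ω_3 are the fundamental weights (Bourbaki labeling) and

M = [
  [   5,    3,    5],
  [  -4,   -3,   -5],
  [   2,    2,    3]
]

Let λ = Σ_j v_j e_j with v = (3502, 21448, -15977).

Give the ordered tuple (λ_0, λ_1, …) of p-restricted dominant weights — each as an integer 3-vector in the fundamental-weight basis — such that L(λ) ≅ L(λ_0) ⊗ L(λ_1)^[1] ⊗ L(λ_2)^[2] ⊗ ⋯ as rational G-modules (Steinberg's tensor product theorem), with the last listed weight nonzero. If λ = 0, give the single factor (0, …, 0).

Converting to the ω-basis (c_i = row i of M dotted with v = (3502, 21448, -15977)):
  c_1 = 5·3502 + 3·21448 + (5)·(-15977) = 1969
  c_2 = (-4)·(3502) + (-3)·(21448) + (-5)·(-15977) = 1533
  c_3 = 2·3502 + 2·21448 + (3)·(-15977) = 1969
p = 13; digits c_i = Σ_j d_{ij}·13^j, 0 ≤ d_{ij} < 13:
  c_1 = 1969 = 6·13^0 + 8·13^1 + 11·13^2
  c_2 = 1533 = 12·13^0 + 0·13^1 + 9·13^2
  c_3 = 1969 = 6·13^0 + 8·13^1 + 11·13^2
p-restricted factor λ_0 = (6, 12, 6)
p-restricted factor λ_1 = (8, 0, 8)
p-restricted factor λ_2 = (11, 9, 11)

((6, 12, 6), (8, 0, 8), (11, 9, 11))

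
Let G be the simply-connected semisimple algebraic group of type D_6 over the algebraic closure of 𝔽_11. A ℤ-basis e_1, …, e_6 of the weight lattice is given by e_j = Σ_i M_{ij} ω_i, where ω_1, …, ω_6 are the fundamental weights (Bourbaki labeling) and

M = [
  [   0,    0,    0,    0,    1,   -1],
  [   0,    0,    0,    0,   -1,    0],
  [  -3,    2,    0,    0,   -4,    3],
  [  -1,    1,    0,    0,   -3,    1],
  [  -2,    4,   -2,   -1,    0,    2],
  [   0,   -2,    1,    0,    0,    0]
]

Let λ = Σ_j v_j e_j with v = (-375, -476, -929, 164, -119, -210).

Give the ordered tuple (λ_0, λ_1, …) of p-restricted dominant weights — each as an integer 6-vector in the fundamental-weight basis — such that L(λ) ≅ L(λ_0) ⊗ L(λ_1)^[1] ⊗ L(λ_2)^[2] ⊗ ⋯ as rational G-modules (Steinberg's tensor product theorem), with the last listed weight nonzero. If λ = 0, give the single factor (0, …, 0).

((3, 9, 8, 2, 10, 1), (8, 10, 1, 4, 10, 2))

Compute c_i = Σ_j M_{ij} v_j with v = (-375, -476, -929, 164, -119, -210):
  c_1 = 0*-375 + 0*-476 + 0*-929 + 0*164 + 1*-119 + -1*-210 = 91
  c_2 = 0*-375 + 0*-476 + 0*-929 + 0*164 + -1*-119 + 0*-210 = 119
  c_3 = -3*-375 + 2*-476 + 0*-929 + 0*164 + -4*-119 + 3*-210 = 19
  c_4 = -1*-375 + 1*-476 + 0*-929 + 0*164 + -3*-119 + 1*-210 = 46
  c_5 = -2*-375 + 4*-476 + -2*-929 + -1*164 + 0*-119 + 2*-210 = 120
  c_6 = 0*-375 + -2*-476 + 1*-929 + 0*164 + 0*-119 + 0*-210 = 23
Expand coordinatewise in base 11:
  c_1 = 91 = 3·11^0 + 8·11^1
  c_2 = 119 = 9·11^0 + 10·11^1
  c_3 = 19 = 8·11^0 + 1·11^1
  c_4 = 46 = 2·11^0 + 4·11^1
  c_5 = 120 = 10·11^0 + 10·11^1
  c_6 = 23 = 1·11^0 + 2·11^1
p-restricted factor λ_0 = (3, 9, 8, 2, 10, 1)
p-restricted factor λ_1 = (8, 10, 1, 4, 10, 2)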